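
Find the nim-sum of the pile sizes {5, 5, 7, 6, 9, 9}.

Bitwise XOR of the heap sizes:
  0101  (5)
  0101  (5)
  0111  (7)
  0110  (6)
  1001  (9)
  1001  (9)
  ----
  0001  (1)

1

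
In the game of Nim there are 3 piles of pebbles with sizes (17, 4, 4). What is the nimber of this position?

17

Bitwise XOR of the heap sizes:
  10001  (17)
  00100  (4)
  00100  (4)
  -----
  10001  (17)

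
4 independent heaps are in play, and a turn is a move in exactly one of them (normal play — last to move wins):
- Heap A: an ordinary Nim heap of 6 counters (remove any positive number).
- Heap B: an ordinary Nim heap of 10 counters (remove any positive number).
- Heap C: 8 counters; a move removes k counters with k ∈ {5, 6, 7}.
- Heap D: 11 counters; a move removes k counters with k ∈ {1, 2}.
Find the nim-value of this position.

Heap A is a plain Nim heap of size 6, so its Grundy value is 6.
Heap B is a plain Nim heap of size 10, so its Grundy value is 10.
Build the Grundy sequence for heap C with g(k) = mex{g(k−s) : s ∈ {5, 6, 7}, s ≤ k}:
k:     0  1  2  3  4  5  6  7  8
g(k):  0  0  0  0  0  1  1  1  1
So g(8) = 1.
For heap D, compute g(0), g(1), … with moves {1, 2}:
g(0) = mex{} = 0
g(1) = mex{0} = 1
g(2) = mex{0,1} = 2
g(3) = mex{1,2} = 0
g(4) = mex{0,2} = 1
g(5) = mex{0,1} = 2
g(6) = mex{1,2} = 0
g(7) = mex{0,2} = 1
g(8) = mex{0,1} = 2
g(9) = mex{1,2} = 0
g(10) = mex{0,2} = 1
g(11) = mex{0,1} = 2
So g(11) = 2.
The value of a disjunctive sum is the nim-sum of the parts.
Combined value = 6 ⊕ 10 ⊕ 1 ⊕ 2 = 15.

15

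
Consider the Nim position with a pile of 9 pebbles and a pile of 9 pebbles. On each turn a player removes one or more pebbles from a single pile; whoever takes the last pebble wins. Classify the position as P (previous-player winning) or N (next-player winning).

Compute the nim-sum pairwise:
9 ^ 9 = 0
The nim-sum is 0, so this is a P-position: the player to move is in a losing position under optimal play.

P-position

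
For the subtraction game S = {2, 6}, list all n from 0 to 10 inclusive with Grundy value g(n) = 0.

0, 1, 4, 5, 8, 9

Build the Grundy sequence with g(k) = mex{g(k−s) : s ∈ {2, 6}, s ≤ k}:
k:     0  1  2  3  4  5  6  7  8  9 10
g(k):  0  0  1  1  0  0  1  1  0  0  1
The P-positions (g = 0) in 0..10 are 0, 1, 4, 5, 8, 9.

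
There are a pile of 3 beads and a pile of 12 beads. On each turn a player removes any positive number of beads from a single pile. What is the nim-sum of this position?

Write each in binary and XOR column by column:
  0011  (3)
  1100  (12)
  ----
  1111  (15)

15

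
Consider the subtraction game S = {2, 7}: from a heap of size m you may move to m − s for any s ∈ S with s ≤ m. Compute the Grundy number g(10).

Grundy values for subtraction set {2, 7}:
k:     0  1  2  3  4  5  6  7  8  9 10
g(k):  0  0  1  1  0  0  1  1  2  0  0
So g(10) = 0.

0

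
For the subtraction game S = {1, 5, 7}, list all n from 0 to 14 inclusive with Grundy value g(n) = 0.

Build the Grundy sequence with g(k) = mex{g(k−s) : s ∈ {1, 5, 7}, s ≤ k}:
k:     0  1  2  3  4  5  6  7  8  9 10 11 12 13 14
g(k):  0  1  0  1  0  1  0  1  0  1  0  1  0  1  0
The P-positions (g = 0) in 0..14 are 0, 2, 4, 6, 8, 10, 12, 14.

0, 2, 4, 6, 8, 10, 12, 14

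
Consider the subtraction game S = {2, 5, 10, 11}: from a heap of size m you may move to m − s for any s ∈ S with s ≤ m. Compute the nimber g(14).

Compute g(0), g(1), … for moves {2, 5, 10, 11}:
k:     0  1  2  3  4  5  6  7  8  9 10 11 12 13 14
g(k):  0  0  1  1  0  2  1  0  0  1  1  2  2  3  3
So g(14) = 3.

3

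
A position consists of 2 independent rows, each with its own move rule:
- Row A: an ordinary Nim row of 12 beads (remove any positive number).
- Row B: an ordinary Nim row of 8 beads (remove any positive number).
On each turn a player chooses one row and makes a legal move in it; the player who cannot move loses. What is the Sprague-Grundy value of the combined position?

Row A is a plain Nim row of size 12, so its Grundy value is 12.
Row B is a plain Nim row of size 8, so its Grundy value is 8.
By the Sprague-Grundy theorem, the Grundy value of a sum of independent games is the XOR of the component values.
Combined value = 12 ⊕ 8 = 4.

4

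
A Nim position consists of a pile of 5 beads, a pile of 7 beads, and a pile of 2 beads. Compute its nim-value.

Nim-sum: 5 XOR 7 XOR 2 = 0.

0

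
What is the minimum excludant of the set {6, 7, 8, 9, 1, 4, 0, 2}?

The values 0, 1, 2 are all present; 3 is the first non-negative integer missing from the set.

3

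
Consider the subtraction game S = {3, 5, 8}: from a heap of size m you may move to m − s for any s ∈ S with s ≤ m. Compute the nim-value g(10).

3

Build the Grundy sequence with g(k) = mex{g(k−s) : s ∈ {3, 5, 8}, s ≤ k}:
g(0) = mex{} = 0
g(1) = mex{} = 0
g(2) = mex{} = 0
g(3) = mex{0} = 1
g(4) = mex{0} = 1
g(5) = mex{0} = 1
g(6) = mex{0,1} = 2
g(7) = mex{0,1} = 2
g(8) = mex{0,1} = 2
g(9) = mex{0,1,2} = 3
g(10) = mex{0,1,2} = 3
So g(10) = 3.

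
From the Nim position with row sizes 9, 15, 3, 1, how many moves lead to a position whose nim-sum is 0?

1

Write each in binary and XOR column by column:
  1001  (9)
  1111  (15)
  0011  (3)
  0001  (1)
  ----
  0100  (4)
The overall nim-sum is X = 4. A row of size p has a winning move iff p XOR X < p (reduce it to p XOR X).
  9: 9 XOR 4 = 13 ≥ 9 — no move.
  15: 15 XOR 4 = 11 < 15 — winning move (to 11).
  3: 3 XOR 4 = 7 ≥ 3 — no move.
  1: 1 XOR 4 = 5 ≥ 1 — no move.
That gives 1 winning move.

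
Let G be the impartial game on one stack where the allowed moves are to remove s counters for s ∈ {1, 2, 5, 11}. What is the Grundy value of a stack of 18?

Grundy values for subtraction set {1, 2, 5, 11}:
k:     0  1  2  3  4  5  6  7  8  9 10 11 12 13 14 15 16 17 18
g(k):  0  1  2  0  1  2  0  1  2  0  1  2  0  1  2  0  1  2  0
So g(18) = 0.

0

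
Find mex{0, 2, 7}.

0 is in the set but 1 is not, so the mex is 1.

1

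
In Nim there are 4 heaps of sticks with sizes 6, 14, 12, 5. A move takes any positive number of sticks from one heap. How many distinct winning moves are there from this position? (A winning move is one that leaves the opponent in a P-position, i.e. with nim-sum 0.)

Nim-sum: 6 XOR 14 XOR 12 XOR 5 = 1.
The overall nim-sum is X = 1. A heap of size p has a winning move iff p XOR X < p (reduce it to p XOR X).
  6: 6 XOR 1 = 7 ≥ 6 — no move.
  14: 14 XOR 1 = 15 ≥ 14 — no move.
  12: 12 XOR 1 = 13 ≥ 12 — no move.
  5: 5 XOR 1 = 4 < 5 — winning move (to 4).
That gives 1 winning move.

1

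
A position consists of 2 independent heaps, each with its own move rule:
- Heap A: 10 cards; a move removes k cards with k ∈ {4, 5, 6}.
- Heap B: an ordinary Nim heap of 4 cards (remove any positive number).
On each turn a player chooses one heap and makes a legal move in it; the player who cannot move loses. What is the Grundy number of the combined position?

4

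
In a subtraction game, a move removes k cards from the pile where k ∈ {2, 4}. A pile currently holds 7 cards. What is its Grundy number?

Compute g(0), g(1), … for moves {2, 4}:
g(0) = mex{} = 0
g(1) = mex{} = 0
g(2) = mex{0} = 1
g(3) = mex{0} = 1
g(4) = mex{0,1} = 2
g(5) = mex{0,1} = 2
g(6) = mex{1,2} = 0
g(7) = mex{1,2} = 0
So g(7) = 0.

0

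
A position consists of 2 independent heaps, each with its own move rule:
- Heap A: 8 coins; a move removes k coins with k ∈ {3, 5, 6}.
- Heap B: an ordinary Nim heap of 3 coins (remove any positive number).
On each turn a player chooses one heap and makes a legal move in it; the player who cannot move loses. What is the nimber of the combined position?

1

Build the Grundy sequence for heap A with g(k) = mex{g(k−s) : s ∈ {3, 5, 6}, s ≤ k}:
k:     0  1  2  3  4  5  6  7  8
g(k):  0  0  0  1  1  1  2  2  2
So g(8) = 2.
Heap B is a plain Nim heap of size 3, so its Grundy value is 3.
The value of a disjunctive sum is the nim-sum of the parts.
Combined value = 2 XOR 3 = 1.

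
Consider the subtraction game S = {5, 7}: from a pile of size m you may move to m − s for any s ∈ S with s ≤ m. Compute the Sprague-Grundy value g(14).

0

Compute g(0), g(1), … for moves {5, 7}:
g(0) = mex{} = 0
g(1) = mex{} = 0
g(2) = mex{} = 0
g(3) = mex{} = 0
g(4) = mex{} = 0
g(5) = mex{0} = 1
g(6) = mex{0} = 1
g(7) = mex{0} = 1
g(8) = mex{0} = 1
g(9) = mex{0} = 1
g(10) = mex{0,1} = 2
g(11) = mex{0,1} = 2
g(12) = mex{1} = 0
g(13) = mex{1} = 0
g(14) = mex{1} = 0
So g(14) = 0.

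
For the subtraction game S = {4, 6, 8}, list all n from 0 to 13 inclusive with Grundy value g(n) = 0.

0, 1, 2, 3, 12, 13

Compute g(0), g(1), … for moves {4, 6, 8}:
g(0) = mex{} = 0
g(1) = mex{} = 0
g(2) = mex{} = 0
g(3) = mex{} = 0
g(4) = mex{0} = 1
g(5) = mex{0} = 1
g(6) = mex{0} = 1
g(7) = mex{0} = 1
g(8) = mex{0,1} = 2
g(9) = mex{0,1} = 2
g(10) = mex{0,1} = 2
g(11) = mex{0,1} = 2
g(12) = mex{1,2} = 0
g(13) = mex{1,2} = 0
The P-positions (g = 0) in 0..13 are 0, 1, 2, 3, 12, 13.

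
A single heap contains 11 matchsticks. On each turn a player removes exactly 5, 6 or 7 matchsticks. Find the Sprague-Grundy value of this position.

Compute g(0), g(1), … for moves {5, 6, 7}:
g(0) = mex{} = 0
g(1) = mex{} = 0
g(2) = mex{} = 0
g(3) = mex{} = 0
g(4) = mex{} = 0
g(5) = mex{0} = 1
g(6) = mex{0} = 1
g(7) = mex{0} = 1
g(8) = mex{0} = 1
g(9) = mex{0} = 1
g(10) = mex{0,1} = 2
g(11) = mex{0,1} = 2
So g(11) = 2.

2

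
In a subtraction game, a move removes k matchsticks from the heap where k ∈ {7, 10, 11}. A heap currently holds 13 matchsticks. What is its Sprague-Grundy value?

Build the Grundy sequence with g(k) = mex{g(k−s) : s ∈ {7, 10, 11}, s ≤ k}:
k:     0  1  2  3  4  5  6  7  8  9 10 11 12 13
g(k):  0  0  0  0  0  0  0  1  1  1  1  1  1  1
So g(13) = 1.

1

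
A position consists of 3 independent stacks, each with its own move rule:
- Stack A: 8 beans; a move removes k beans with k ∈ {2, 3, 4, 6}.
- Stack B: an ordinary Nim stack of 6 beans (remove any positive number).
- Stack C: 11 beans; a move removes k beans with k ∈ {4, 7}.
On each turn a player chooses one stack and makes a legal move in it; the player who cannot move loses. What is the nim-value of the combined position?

6

Build the Grundy sequence for stack A with g(k) = mex{g(k−s) : s ∈ {2, 3, 4, 6}, s ≤ k}:
g(0) = mex{} = 0
g(1) = mex{} = 0
g(2) = mex{0} = 1
g(3) = mex{0} = 1
g(4) = mex{0,1} = 2
g(5) = mex{0,1} = 2
g(6) = mex{0,1,2} = 3
g(7) = mex{0,1,2} = 3
g(8) = mex{1,2,3} = 0
So g(8) = 0.
Stack B is a plain Nim stack of size 6, so its Grundy value is 6.
For stack C, compute g(0), g(1), … with moves {4, 7}:
k:     0  1  2  3  4  5  6  7  8  9 10 11
g(k):  0  0  0  0  1  1  1  1  2  2  2  0
So g(11) = 0.
By the Sprague-Grundy theorem, the Grundy value of a sum of independent games is the XOR of the component values.
Combined value = 0 XOR 6 XOR 0 = 6.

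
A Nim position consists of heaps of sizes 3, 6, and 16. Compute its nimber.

21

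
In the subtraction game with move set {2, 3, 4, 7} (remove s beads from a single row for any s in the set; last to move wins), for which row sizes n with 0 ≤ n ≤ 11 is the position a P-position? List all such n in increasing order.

0, 1, 6, 11

Grundy values for subtraction set {2, 3, 4, 7}:
g(0) = mex{} = 0
g(1) = mex{} = 0
g(2) = mex{0} = 1
g(3) = mex{0} = 1
g(4) = mex{0,1} = 2
g(5) = mex{0,1} = 2
g(6) = mex{1,2} = 0
g(7) = mex{0,1,2} = 3
g(8) = mex{0,2} = 1
g(9) = mex{0,1,2,3} = 4
g(10) = mex{0,1,3} = 2
g(11) = mex{1,2,3,4} = 0
The P-positions (g = 0) in 0..11 are 0, 1, 6, 11.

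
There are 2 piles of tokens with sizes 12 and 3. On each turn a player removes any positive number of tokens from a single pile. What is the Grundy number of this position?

Nim-sum: 12 XOR 3 = 15.

15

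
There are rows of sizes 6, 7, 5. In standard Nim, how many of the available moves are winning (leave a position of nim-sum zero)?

3

In binary:
  110  (6)
  111  (7)
  101  (5)
  ---
  100  (4)
The overall nim-sum is X = 4. A row of size p has a winning move iff p XOR X < p (reduce it to p XOR X).
  6: 6 XOR 4 = 2 < 6 — winning move (to 2).
  7: 7 XOR 4 = 3 < 7 — winning move (to 3).
  5: 5 XOR 4 = 1 < 5 — winning move (to 1).
That gives 3 winning moves.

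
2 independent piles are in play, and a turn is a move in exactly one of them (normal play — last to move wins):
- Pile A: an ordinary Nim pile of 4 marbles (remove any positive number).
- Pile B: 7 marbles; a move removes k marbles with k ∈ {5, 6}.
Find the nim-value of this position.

5

Pile A is a plain Nim pile of size 4, so its Grundy value is 4.
For pile B, compute g(0), g(1), … with moves {5, 6}:
g(0) = mex{} = 0
g(1) = mex{} = 0
g(2) = mex{} = 0
g(3) = mex{} = 0
g(4) = mex{} = 0
g(5) = mex{0} = 1
g(6) = mex{0} = 1
g(7) = mex{0} = 1
So g(7) = 1.
The value of a disjunctive sum is the nim-sum of the parts.
Combined value = 4 XOR 1 = 5.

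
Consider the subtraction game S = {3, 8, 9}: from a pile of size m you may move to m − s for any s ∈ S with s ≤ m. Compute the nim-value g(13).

0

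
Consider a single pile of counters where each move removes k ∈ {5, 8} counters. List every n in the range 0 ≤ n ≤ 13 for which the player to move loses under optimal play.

Build the Grundy sequence with g(k) = mex{g(k−s) : s ∈ {5, 8}, s ≤ k}:
k:     0  1  2  3  4  5  6  7  8  9 10 11 12 13
g(k):  0  0  0  0  0  1  1  1  1  1  2  2  2  0
The P-positions (g = 0) in 0..13 are 0, 1, 2, 3, 4, 13.

0, 1, 2, 3, 4, 13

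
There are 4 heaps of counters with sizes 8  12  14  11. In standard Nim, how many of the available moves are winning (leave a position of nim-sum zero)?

1

Compute the nim-sum pairwise:
8 ⊕ 12 = 4
4 ⊕ 14 = 10
10 ⊕ 11 = 1
The overall nim-sum is X = 1. A heap of size p has a winning move iff p XOR X < p (reduce it to p XOR X).
  8: 8 XOR 1 = 9 ≥ 8 — no move.
  12: 12 XOR 1 = 13 ≥ 12 — no move.
  14: 14 XOR 1 = 15 ≥ 14 — no move.
  11: 11 XOR 1 = 10 < 11 — winning move (to 10).
That gives 1 winning move.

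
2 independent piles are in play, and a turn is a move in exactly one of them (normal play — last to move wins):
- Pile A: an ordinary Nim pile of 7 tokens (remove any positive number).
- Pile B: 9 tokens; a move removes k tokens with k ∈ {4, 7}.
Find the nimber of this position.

Pile A is a plain Nim pile of size 7, so its Grundy value is 7.
Build the Grundy sequence for pile B with g(k) = mex{g(k−s) : s ∈ {4, 7}, s ≤ k}:
g(0) = mex{} = 0
g(1) = mex{} = 0
g(2) = mex{} = 0
g(3) = mex{} = 0
g(4) = mex{0} = 1
g(5) = mex{0} = 1
g(6) = mex{0} = 1
g(7) = mex{0} = 1
g(8) = mex{0,1} = 2
g(9) = mex{0,1} = 2
So g(9) = 2.
By the Sprague-Grundy theorem, the Grundy value of a sum of independent games is the XOR of the component values.
Combined value = 7 XOR 2 = 5.

5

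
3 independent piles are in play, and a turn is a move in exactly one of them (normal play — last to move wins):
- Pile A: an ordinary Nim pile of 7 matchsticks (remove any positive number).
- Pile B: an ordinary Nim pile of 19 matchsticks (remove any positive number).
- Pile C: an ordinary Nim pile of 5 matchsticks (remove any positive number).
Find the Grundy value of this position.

Pile A is a plain Nim pile of size 7, so its Grundy value is 7.
Pile B is a plain Nim pile of size 19, so its Grundy value is 19.
Pile C is a plain Nim pile of size 5, so its Grundy value is 5.
The value of a disjunctive sum is the nim-sum of the parts.
Combined value = 7 XOR 19 XOR 5 = 17.

17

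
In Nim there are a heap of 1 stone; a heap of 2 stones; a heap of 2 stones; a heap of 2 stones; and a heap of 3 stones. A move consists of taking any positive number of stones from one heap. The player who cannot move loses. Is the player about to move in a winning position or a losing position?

Nim-sum: 1 XOR 2 XOR 2 XOR 2 XOR 3 = 0.
The nim-sum is 0, so this is a P-position: the player to move is in a losing position under optimal play.

Losing position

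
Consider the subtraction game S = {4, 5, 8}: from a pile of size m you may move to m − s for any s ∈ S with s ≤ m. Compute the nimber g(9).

2

Compute g(0), g(1), … for moves {4, 5, 8}:
k:     0  1  2  3  4  5  6  7  8  9
g(k):  0  0  0  0  1  1  1  1  2  2
So g(9) = 2.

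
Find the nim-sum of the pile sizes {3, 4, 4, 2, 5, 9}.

Write each in binary and XOR column by column:
  0011  (3)
  0100  (4)
  0100  (4)
  0010  (2)
  0101  (5)
  1001  (9)
  ----
  1101  (13)

13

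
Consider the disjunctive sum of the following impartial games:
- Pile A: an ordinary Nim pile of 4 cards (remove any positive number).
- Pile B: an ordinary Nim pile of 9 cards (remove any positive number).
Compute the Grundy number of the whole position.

13

Pile A is a plain Nim pile of size 4, so its Grundy value is 4.
Pile B is a plain Nim pile of size 9, so its Grundy value is 9.
By the Sprague-Grundy theorem, the Grundy value of a sum of independent games is the XOR of the component values.
Combined value = 4 ⊕ 9 = 13.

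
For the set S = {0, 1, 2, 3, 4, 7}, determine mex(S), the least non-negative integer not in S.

5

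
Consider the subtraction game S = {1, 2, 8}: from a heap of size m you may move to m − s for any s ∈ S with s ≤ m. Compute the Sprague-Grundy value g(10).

Grundy values for subtraction set {1, 2, 8}:
g(0) = mex{} = 0
g(1) = mex{0} = 1
g(2) = mex{0,1} = 2
g(3) = mex{1,2} = 0
g(4) = mex{0,2} = 1
g(5) = mex{0,1} = 2
g(6) = mex{1,2} = 0
g(7) = mex{0,2} = 1
g(8) = mex{0,1} = 2
g(9) = mex{1,2} = 0
g(10) = mex{0,2} = 1
So g(10) = 1.

1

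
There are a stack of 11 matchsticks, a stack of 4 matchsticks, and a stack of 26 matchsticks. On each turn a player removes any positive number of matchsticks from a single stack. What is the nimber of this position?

21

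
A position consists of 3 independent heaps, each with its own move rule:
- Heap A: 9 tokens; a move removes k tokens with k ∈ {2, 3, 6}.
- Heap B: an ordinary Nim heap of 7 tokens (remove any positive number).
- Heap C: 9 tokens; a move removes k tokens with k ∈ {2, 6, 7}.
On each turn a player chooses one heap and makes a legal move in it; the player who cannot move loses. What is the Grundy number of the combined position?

7

Build the Grundy sequence for heap A with g(k) = mex{g(k−s) : s ∈ {2, 3, 6}, s ≤ k}:
g(0) = mex{} = 0
g(1) = mex{} = 0
g(2) = mex{0} = 1
g(3) = mex{0} = 1
g(4) = mex{0,1} = 2
g(5) = mex{1} = 0
g(6) = mex{0,1,2} = 3
g(7) = mex{0,2} = 1
g(8) = mex{0,1,3} = 2
g(9) = mex{1,3} = 0
So g(9) = 0.
Heap B is a plain Nim heap of size 7, so its Grundy value is 7.
For heap C, compute g(0), g(1), … with moves {2, 6, 7}:
k:     0  1  2  3  4  5  6  7  8  9
g(k):  0  0  1  1  0  0  1  1  2  0
So g(9) = 0.
By the Sprague-Grundy theorem, the Grundy value of a sum of independent games is the XOR of the component values.
Combined value = 0 XOR 7 XOR 0 = 7.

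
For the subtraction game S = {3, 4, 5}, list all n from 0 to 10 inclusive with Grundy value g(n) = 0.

0, 1, 2, 8, 9, 10

Build the Grundy sequence with g(k) = mex{g(k−s) : s ∈ {3, 4, 5}, s ≤ k}:
k:     0  1  2  3  4  5  6  7  8  9 10
g(k):  0  0  0  1  1  1  2  2  0  0  0
The P-positions (g = 0) in 0..10 are 0, 1, 2, 8, 9, 10.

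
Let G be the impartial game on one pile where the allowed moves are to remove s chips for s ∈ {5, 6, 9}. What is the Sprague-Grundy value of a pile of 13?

Compute g(0), g(1), … for moves {5, 6, 9}:
g(0) = mex{} = 0
g(1) = mex{} = 0
g(2) = mex{} = 0
g(3) = mex{} = 0
g(4) = mex{} = 0
g(5) = mex{0} = 1
g(6) = mex{0} = 1
g(7) = mex{0} = 1
g(8) = mex{0} = 1
g(9) = mex{0} = 1
g(10) = mex{0,1} = 2
g(11) = mex{0,1} = 2
g(12) = mex{0,1} = 2
g(13) = mex{0,1} = 2
So g(13) = 2.

2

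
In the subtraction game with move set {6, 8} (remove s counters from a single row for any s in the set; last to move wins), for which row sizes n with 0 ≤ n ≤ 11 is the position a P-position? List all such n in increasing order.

Build the Grundy sequence with g(k) = mex{g(k−s) : s ∈ {6, 8}, s ≤ k}:
g(0) = mex{} = 0
g(1) = mex{} = 0
g(2) = mex{} = 0
g(3) = mex{} = 0
g(4) = mex{} = 0
g(5) = mex{} = 0
g(6) = mex{0} = 1
g(7) = mex{0} = 1
g(8) = mex{0} = 1
g(9) = mex{0} = 1
g(10) = mex{0} = 1
g(11) = mex{0} = 1
The P-positions (g = 0) in 0..11 are 0, 1, 2, 3, 4, 5.

0, 1, 2, 3, 4, 5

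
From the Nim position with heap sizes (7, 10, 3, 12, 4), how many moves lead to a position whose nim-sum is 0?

3

Nim-sum: 7 ^ 10 ^ 3 ^ 12 ^ 4 = 6.
The overall nim-sum is X = 6. A heap of size p has a winning move iff p XOR X < p (reduce it to p XOR X).
  7: 7 XOR 6 = 1 < 7 — winning move (to 1).
  10: 10 XOR 6 = 12 ≥ 10 — no move.
  3: 3 XOR 6 = 5 ≥ 3 — no move.
  12: 12 XOR 6 = 10 < 12 — winning move (to 10).
  4: 4 XOR 6 = 2 < 4 — winning move (to 2).
That gives 3 winning moves.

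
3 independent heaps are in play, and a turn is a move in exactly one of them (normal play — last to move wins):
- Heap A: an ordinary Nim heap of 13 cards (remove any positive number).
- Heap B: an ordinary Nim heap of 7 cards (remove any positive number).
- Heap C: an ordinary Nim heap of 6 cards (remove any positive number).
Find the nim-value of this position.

Heap A is a plain Nim heap of size 13, so its Grundy value is 13.
Heap B is a plain Nim heap of size 7, so its Grundy value is 7.
Heap C is a plain Nim heap of size 6, so its Grundy value is 6.
By the Sprague-Grundy theorem, the Grundy value of a sum of independent games is the XOR of the component values.
Combined value = 13 ⊕ 7 ⊕ 6 = 12.

12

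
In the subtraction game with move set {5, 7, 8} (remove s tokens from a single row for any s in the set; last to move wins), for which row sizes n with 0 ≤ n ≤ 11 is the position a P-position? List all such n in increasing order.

0, 1, 2, 3, 4

Grundy values for subtraction set {5, 7, 8}:
k:     0  1  2  3  4  5  6  7  8  9 10 11
g(k):  0  0  0  0  0  1  1  1  1  1  2  2
The P-positions (g = 0) in 0..11 are 0, 1, 2, 3, 4.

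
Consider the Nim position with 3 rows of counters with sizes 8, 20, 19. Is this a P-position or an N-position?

N-position

In binary:
  01000  (8)
  10100  (20)
  10011  (19)
  -----
  01111  (15)
The nim-sum is 15 ≠ 0, so this is an N-position: the player to move can win.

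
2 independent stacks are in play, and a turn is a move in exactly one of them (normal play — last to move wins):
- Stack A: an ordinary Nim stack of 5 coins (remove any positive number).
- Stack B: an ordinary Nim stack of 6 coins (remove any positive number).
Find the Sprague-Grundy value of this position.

Stack A is a plain Nim stack of size 5, so its Grundy value is 5.
Stack B is a plain Nim stack of size 6, so its Grundy value is 6.
By the Sprague-Grundy theorem, the Grundy value of a sum of independent games is the XOR of the component values.
Combined value = 5 XOR 6 = 3.

3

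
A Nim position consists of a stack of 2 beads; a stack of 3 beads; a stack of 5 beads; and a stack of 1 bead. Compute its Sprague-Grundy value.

Nim-sum: 2 ^ 3 ^ 5 ^ 1 = 5.

5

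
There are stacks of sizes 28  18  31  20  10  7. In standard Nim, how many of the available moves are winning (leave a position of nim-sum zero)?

3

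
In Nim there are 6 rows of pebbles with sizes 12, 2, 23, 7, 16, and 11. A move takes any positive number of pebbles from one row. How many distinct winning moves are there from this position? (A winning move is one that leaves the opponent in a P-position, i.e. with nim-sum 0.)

Nim-sum: 12 XOR 2 XOR 23 XOR 7 XOR 16 XOR 11 = 5.
The overall nim-sum is X = 5. A row of size p has a winning move iff p XOR X < p (reduce it to p XOR X).
  12: 12 XOR 5 = 9 < 12 — winning move (to 9).
  2: 2 XOR 5 = 7 ≥ 2 — no move.
  23: 23 XOR 5 = 18 < 23 — winning move (to 18).
  7: 7 XOR 5 = 2 < 7 — winning move (to 2).
  16: 16 XOR 5 = 21 ≥ 16 — no move.
  11: 11 XOR 5 = 14 ≥ 11 — no move.
That gives 3 winning moves.

3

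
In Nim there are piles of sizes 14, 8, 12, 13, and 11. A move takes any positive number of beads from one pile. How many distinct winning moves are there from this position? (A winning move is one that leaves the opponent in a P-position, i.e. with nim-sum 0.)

Compute the nim-sum pairwise:
14 ⊕ 8 = 6
6 ⊕ 12 = 10
10 ⊕ 13 = 7
7 ⊕ 11 = 12
The overall nim-sum is X = 12. A pile of size p has a winning move iff p XOR X < p (reduce it to p XOR X).
  14: 14 XOR 12 = 2 < 14 — winning move (to 2).
  8: 8 XOR 12 = 4 < 8 — winning move (to 4).
  12: 12 XOR 12 = 0 < 12 — winning move (to 0).
  13: 13 XOR 12 = 1 < 13 — winning move (to 1).
  11: 11 XOR 12 = 7 < 11 — winning move (to 7).
That gives 5 winning moves.

5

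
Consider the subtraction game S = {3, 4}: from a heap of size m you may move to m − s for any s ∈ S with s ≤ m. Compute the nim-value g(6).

2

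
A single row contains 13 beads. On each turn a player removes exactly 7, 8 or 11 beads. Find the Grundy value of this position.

1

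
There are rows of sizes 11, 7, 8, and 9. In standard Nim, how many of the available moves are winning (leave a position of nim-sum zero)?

Bitwise XOR of the heap sizes:
  1011  (11)
  0111  (7)
  1000  (8)
  1001  (9)
  ----
  1101  (13)
The overall nim-sum is X = 13. A row of size p has a winning move iff p XOR X < p (reduce it to p XOR X).
  11: 11 XOR 13 = 6 < 11 — winning move (to 6).
  7: 7 XOR 13 = 10 ≥ 7 — no move.
  8: 8 XOR 13 = 5 < 8 — winning move (to 5).
  9: 9 XOR 13 = 4 < 9 — winning move (to 4).
That gives 3 winning moves.

3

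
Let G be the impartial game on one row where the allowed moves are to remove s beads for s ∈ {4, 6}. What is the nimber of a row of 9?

2

Grundy values for subtraction set {4, 6}:
k:     0  1  2  3  4  5  6  7  8  9
g(k):  0  0  0  0  1  1  1  1  2  2
So g(9) = 2.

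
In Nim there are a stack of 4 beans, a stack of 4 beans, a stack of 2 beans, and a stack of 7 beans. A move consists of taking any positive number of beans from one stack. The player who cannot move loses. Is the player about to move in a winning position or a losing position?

Compute the nim-sum pairwise:
4 ⊕ 4 = 0
0 ⊕ 2 = 2
2 ⊕ 7 = 5
The nim-sum is 5 ≠ 0, so this is an N-position: the player to move can win.

Winning position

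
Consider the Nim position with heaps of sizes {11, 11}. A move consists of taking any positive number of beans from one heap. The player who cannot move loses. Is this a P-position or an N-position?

In binary:
  1011  (11)
  1011  (11)
  ----
  0000  (0)
The nim-sum is 0, so this is a P-position: the player to move is in a losing position under optimal play.

P-position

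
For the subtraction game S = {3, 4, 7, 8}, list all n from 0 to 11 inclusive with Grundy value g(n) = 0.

Build the Grundy sequence with g(k) = mex{g(k−s) : s ∈ {3, 4, 7, 8}, s ≤ k}:
k:     0  1  2  3  4  5  6  7  8  9 10 11
g(k):  0  0  0  1  1  1  2  2  2  3  3  0
The P-positions (g = 0) in 0..11 are 0, 1, 2, 11.

0, 1, 2, 11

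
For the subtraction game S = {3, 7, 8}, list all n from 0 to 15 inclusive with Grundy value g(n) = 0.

Compute g(0), g(1), … for moves {3, 7, 8}:
k:     0  1  2  3  4  5  6  7  8  9 10 11 12 13 14 15
g(k):  0  0  0  1  1  1  0  2  2  1  3  0  0  2  1  1
The P-positions (g = 0) in 0..15 are 0, 1, 2, 6, 11, 12.

0, 1, 2, 6, 11, 12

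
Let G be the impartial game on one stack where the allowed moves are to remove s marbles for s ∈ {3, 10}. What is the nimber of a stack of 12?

Build the Grundy sequence with g(k) = mex{g(k−s) : s ∈ {3, 10}, s ≤ k}:
k:     0  1  2  3  4  5  6  7  8  9 10 11 12
g(k):  0  0  0  1  1  1  0  0  0  1  1  1  2
So g(12) = 2.

2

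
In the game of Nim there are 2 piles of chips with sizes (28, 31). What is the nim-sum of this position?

Compute the nim-sum pairwise:
28 ⊕ 31 = 3

3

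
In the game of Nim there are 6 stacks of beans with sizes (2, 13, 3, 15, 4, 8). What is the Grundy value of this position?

Nim-sum: 2 ⊕ 13 ⊕ 3 ⊕ 15 ⊕ 4 ⊕ 8 = 15.

15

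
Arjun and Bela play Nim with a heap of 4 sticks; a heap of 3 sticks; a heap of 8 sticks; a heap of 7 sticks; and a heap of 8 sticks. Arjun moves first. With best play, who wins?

Nim-sum: 4 XOR 3 XOR 8 XOR 7 XOR 8 = 0.
The nim-sum is 0, so this is a P-position: the player to move is in a losing position under optimal play; Arjun is about to move from it and so loses — Bela wins.

Bela wins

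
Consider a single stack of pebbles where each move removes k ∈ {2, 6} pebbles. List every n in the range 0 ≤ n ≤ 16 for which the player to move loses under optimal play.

0, 1, 4, 5, 8, 9, 12, 13, 16

Grundy values for subtraction set {2, 6}:
k:     0  1  2  3  4  5  6  7  8  9 10 11 12 13 14 15 16
g(k):  0  0  1  1  0  0  1  1  0  0  1  1  0  0  1  1  0
The P-positions (g = 0) in 0..16 are 0, 1, 4, 5, 8, 9, 12, 13, 16.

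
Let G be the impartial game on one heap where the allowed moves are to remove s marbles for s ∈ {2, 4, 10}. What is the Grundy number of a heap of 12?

Grundy values for subtraction set {2, 4, 10}:
k:     0  1  2  3  4  5  6  7  8  9 10 11 12
g(k):  0  0  1  1  2  2  0  0  1  1  2  2  0
So g(12) = 0.

0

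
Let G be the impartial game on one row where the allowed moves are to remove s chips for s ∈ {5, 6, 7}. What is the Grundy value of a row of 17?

1

Compute g(0), g(1), … for moves {5, 6, 7}:
k:     0  1  2  3  4  5  6  7  8  9 10 11 12 13 14 15 16 17
g(k):  0  0  0  0  0  1  1  1  1  1  2  2  0  0  0  0  0  1
So g(17) = 1.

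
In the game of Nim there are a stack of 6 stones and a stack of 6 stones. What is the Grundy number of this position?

0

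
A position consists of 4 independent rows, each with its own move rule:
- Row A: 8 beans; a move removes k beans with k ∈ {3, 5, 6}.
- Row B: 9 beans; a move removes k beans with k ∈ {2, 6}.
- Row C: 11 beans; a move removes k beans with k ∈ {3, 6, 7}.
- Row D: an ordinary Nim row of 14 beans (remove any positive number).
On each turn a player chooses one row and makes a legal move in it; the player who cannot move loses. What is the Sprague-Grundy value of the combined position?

12

For row A, compute g(0), g(1), … with moves {3, 5, 6}:
k:     0  1  2  3  4  5  6  7  8
g(k):  0  0  0  1  1  1  2  2  2
So g(8) = 2.
For row B, compute g(0), g(1), … with moves {2, 6}:
k:     0  1  2  3  4  5  6  7  8  9
g(k):  0  0  1  1  0  0  1  1  0  0
So g(9) = 0.
Build the Grundy sequence for row C with g(k) = mex{g(k−s) : s ∈ {3, 6, 7}, s ≤ k}:
k:     0  1  2  3  4  5  6  7  8  9 10 11
g(k):  0  0  0  1  1  1  2  2  2  3  0  0
So g(11) = 0.
Row D is a plain Nim row of size 14, so its Grundy value is 14.
By the Sprague-Grundy theorem, the Grundy value of a sum of independent games is the XOR of the component values.
Combined value = 2 XOR 0 XOR 0 XOR 14 = 12.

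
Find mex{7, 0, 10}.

0 is in the set but 1 is not, so the mex is 1.

1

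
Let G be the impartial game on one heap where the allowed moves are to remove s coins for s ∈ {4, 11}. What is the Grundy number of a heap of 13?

1

Build the Grundy sequence with g(k) = mex{g(k−s) : s ∈ {4, 11}, s ≤ k}:
g(0) = mex{} = 0
g(1) = mex{} = 0
g(2) = mex{} = 0
g(3) = mex{} = 0
g(4) = mex{0} = 1
g(5) = mex{0} = 1
g(6) = mex{0} = 1
g(7) = mex{0} = 1
g(8) = mex{1} = 0
g(9) = mex{1} = 0
g(10) = mex{1} = 0
g(11) = mex{0,1} = 2
g(12) = mex{0} = 1
g(13) = mex{0} = 1
So g(13) = 1.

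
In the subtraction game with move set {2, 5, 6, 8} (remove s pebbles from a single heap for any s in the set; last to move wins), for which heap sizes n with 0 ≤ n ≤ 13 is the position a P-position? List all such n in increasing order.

0, 1, 4, 11

Grundy values for subtraction set {2, 5, 6, 8}:
k:     0  1  2  3  4  5  6  7  8  9 10 11 12 13
g(k):  0  0  1  1  0  2  1  3  2  2  3  0  2  1
The P-positions (g = 0) in 0..13 are 0, 1, 4, 11.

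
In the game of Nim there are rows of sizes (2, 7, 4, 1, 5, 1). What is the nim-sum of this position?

Write each in binary and XOR column by column:
  010  (2)
  111  (7)
  100  (4)
  001  (1)
  101  (5)
  001  (1)
  ---
  100  (4)

4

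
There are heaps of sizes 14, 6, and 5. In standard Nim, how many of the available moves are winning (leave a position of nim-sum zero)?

1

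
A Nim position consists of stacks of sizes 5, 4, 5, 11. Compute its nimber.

15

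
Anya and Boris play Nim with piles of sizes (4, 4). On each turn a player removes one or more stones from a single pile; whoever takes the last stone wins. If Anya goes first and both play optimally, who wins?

Nim-sum: 4 XOR 4 = 0.
The nim-sum is 0, so this is a P-position: the player to move is in a losing position under optimal play; Anya is about to move from it and so loses — Boris wins.

Boris wins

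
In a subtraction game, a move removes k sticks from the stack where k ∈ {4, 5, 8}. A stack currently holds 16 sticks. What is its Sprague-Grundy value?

1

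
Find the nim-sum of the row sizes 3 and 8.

11

Compute the nim-sum pairwise:
3 ⊕ 8 = 11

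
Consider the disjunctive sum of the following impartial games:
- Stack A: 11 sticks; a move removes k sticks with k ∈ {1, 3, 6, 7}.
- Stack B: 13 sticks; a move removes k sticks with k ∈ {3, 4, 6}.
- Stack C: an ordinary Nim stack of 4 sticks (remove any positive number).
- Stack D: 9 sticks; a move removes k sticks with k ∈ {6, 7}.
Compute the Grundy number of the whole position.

7

Build the Grundy sequence for stack A with g(k) = mex{g(k−s) : s ∈ {1, 3, 6, 7}, s ≤ k}:
g(0) = mex{} = 0
g(1) = mex{0} = 1
g(2) = mex{1} = 0
g(3) = mex{0} = 1
g(4) = mex{1} = 0
g(5) = mex{0} = 1
g(6) = mex{0,1} = 2
g(7) = mex{0,1,2} = 3
g(8) = mex{0,1,3} = 2
g(9) = mex{0,1,2} = 3
g(10) = mex{0,1,3} = 2
g(11) = mex{0,1,2} = 3
So g(11) = 3.
Grundy values for stack B (subtraction set {3, 4, 6}):
k:     0  1  2  3  4  5  6  7  8  9 10 11 12 13
g(k):  0  0  0  1  1  1  2  2  2  0  0  0  1  1
So g(13) = 1.
Stack C is a plain Nim stack of size 4, so its Grundy value is 4.
For stack D, compute g(0), g(1), … with moves {6, 7}:
k:     0  1  2  3  4  5  6  7  8  9
g(k):  0  0  0  0  0  0  1  1  1  1
So g(9) = 1.
The value of a disjunctive sum is the nim-sum of the parts.
Combined value = 3 ⊕ 1 ⊕ 4 ⊕ 1 = 7.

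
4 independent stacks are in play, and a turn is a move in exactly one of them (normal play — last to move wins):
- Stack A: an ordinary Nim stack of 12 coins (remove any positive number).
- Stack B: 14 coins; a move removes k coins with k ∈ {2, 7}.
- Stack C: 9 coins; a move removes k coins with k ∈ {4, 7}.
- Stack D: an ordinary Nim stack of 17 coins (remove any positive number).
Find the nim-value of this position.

Stack A is a plain Nim stack of size 12, so its Grundy value is 12.
Grundy values for stack B (subtraction set {2, 7}):
g(0) = mex{} = 0
g(1) = mex{} = 0
g(2) = mex{0} = 1
g(3) = mex{0} = 1
g(4) = mex{1} = 0
g(5) = mex{1} = 0
g(6) = mex{0} = 1
g(7) = mex{0} = 1
g(8) = mex{0,1} = 2
g(9) = mex{1} = 0
g(10) = mex{1,2} = 0
g(11) = mex{0} = 1
g(12) = mex{0} = 1
g(13) = mex{1} = 0
g(14) = mex{1} = 0
So g(14) = 0.
Build the Grundy sequence for stack C with g(k) = mex{g(k−s) : s ∈ {4, 7}, s ≤ k}:
k:     0  1  2  3  4  5  6  7  8  9
g(k):  0  0  0  0  1  1  1  1  2  2
So g(9) = 2.
Stack D is a plain Nim stack of size 17, so its Grundy value is 17.
The value of a disjunctive sum is the nim-sum of the parts.
Combined value = 12 ⊕ 0 ⊕ 2 ⊕ 17 = 31.

31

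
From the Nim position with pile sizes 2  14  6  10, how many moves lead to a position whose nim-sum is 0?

0

Bitwise XOR of the heap sizes:
  0010  (2)
  1110  (14)
  0110  (6)
  1010  (10)
  ----
  0000  (0)
The nim-sum is already 0, so every move leaves a nonzero nim-sum — there are no winning moves.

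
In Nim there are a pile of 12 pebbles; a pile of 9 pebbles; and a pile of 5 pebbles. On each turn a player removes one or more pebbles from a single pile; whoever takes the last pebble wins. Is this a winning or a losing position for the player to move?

Losing position

Nim-sum: 12 XOR 9 XOR 5 = 0.
The nim-sum is 0, so this is a P-position: the player to move is in a losing position under optimal play.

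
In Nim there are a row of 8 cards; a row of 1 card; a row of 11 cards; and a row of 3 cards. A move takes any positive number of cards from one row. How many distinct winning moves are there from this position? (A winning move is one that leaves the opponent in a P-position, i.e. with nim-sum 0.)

3

Compute the nim-sum pairwise:
8 ^ 1 = 9
9 ^ 11 = 2
2 ^ 3 = 1
The overall nim-sum is X = 1. A row of size p has a winning move iff p XOR X < p (reduce it to p XOR X).
  8: 8 XOR 1 = 9 ≥ 8 — no move.
  1: 1 XOR 1 = 0 < 1 — winning move (to 0).
  11: 11 XOR 1 = 10 < 11 — winning move (to 10).
  3: 3 XOR 1 = 2 < 3 — winning move (to 2).
That gives 3 winning moves.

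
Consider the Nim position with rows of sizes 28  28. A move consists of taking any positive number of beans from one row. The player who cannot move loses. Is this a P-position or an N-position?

P-position

Nim-sum: 28 ^ 28 = 0.
The nim-sum is 0, so this is a P-position: the player to move is in a losing position under optimal play.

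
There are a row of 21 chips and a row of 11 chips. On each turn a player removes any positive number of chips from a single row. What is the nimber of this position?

30

Write each in binary and XOR column by column:
  10101  (21)
  01011  (11)
  -----
  11110  (30)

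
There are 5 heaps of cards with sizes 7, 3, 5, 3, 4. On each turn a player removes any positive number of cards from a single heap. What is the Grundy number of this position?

Nim-sum: 7 ⊕ 3 ⊕ 5 ⊕ 3 ⊕ 4 = 6.

6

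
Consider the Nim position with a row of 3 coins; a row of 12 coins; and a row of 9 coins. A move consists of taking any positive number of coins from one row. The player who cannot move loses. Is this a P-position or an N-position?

N-position

Compute the nim-sum pairwise:
3 XOR 12 = 15
15 XOR 9 = 6
The nim-sum is 6 ≠ 0, so this is an N-position: the player to move can win.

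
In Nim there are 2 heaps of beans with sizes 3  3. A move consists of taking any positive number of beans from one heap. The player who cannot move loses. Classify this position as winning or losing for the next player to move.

Losing position

Nim-sum: 3 XOR 3 = 0.
The nim-sum is 0, so this is a P-position: the player to move is in a losing position under optimal play.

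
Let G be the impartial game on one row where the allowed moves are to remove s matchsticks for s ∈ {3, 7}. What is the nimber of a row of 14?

1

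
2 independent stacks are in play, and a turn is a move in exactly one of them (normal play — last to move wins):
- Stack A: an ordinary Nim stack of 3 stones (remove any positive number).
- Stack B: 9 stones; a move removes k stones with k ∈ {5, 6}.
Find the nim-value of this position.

2

Stack A is a plain Nim stack of size 3, so its Grundy value is 3.
Grundy values for stack B (subtraction set {5, 6}):
g(0) = mex{} = 0
g(1) = mex{} = 0
g(2) = mex{} = 0
g(3) = mex{} = 0
g(4) = mex{} = 0
g(5) = mex{0} = 1
g(6) = mex{0} = 1
g(7) = mex{0} = 1
g(8) = mex{0} = 1
g(9) = mex{0} = 1
So g(9) = 1.
The value of a disjunctive sum is the nim-sum of the parts.
Combined value = 3 ⊕ 1 = 2.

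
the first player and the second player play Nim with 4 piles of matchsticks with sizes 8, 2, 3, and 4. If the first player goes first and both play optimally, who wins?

the first player wins

Compute the nim-sum pairwise:
8 XOR 2 = 10
10 XOR 3 = 9
9 XOR 4 = 13
The nim-sum is 13 ≠ 0, so this is an N-position: the player to move can win; the first player has a winning move.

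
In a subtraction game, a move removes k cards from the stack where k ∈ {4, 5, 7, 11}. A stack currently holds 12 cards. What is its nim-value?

3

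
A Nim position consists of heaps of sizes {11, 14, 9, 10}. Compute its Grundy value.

Nim-sum: 11 ^ 14 ^ 9 ^ 10 = 6.

6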